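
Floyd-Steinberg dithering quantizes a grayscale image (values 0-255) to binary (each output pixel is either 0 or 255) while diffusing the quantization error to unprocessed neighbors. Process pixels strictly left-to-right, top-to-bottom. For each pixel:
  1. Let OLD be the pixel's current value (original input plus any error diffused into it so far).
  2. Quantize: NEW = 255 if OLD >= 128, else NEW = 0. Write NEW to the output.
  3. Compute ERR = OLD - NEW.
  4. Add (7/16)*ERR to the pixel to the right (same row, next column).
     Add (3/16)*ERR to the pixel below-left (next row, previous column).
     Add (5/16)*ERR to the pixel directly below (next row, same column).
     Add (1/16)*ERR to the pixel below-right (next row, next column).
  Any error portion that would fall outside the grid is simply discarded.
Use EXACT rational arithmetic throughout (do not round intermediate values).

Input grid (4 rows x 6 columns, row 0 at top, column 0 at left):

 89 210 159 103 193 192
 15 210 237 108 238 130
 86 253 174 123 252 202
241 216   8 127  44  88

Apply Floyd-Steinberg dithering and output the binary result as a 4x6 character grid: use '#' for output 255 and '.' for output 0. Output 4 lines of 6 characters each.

Answer: .##.##
.##.#.
.##.##
##.#..

Derivation:
(0,0): OLD=89 → NEW=0, ERR=89
(0,1): OLD=3983/16 → NEW=255, ERR=-97/16
(0,2): OLD=40025/256 → NEW=255, ERR=-25255/256
(0,3): OLD=245103/4096 → NEW=0, ERR=245103/4096
(0,4): OLD=14364169/65536 → NEW=255, ERR=-2347511/65536
(0,5): OLD=184894015/1048576 → NEW=255, ERR=-82492865/1048576
(1,0): OLD=10669/256 → NEW=0, ERR=10669/256
(1,1): OLD=437051/2048 → NEW=255, ERR=-85189/2048
(1,2): OLD=13029463/65536 → NEW=255, ERR=-3682217/65536
(1,3): OLD=23392779/262144 → NEW=0, ERR=23392779/262144
(1,4): OLD=4275442113/16777216 → NEW=255, ERR=-2747967/16777216
(1,5): OLD=27676981495/268435456 → NEW=0, ERR=27676981495/268435456
(2,0): OLD=2989241/32768 → NEW=0, ERR=2989241/32768
(2,1): OLD=285193475/1048576 → NEW=255, ERR=17806595/1048576
(2,2): OLD=2986400969/16777216 → NEW=255, ERR=-1291789111/16777216
(2,3): OLD=15254917569/134217728 → NEW=0, ERR=15254917569/134217728
(2,4): OLD=1402665917379/4294967296 → NEW=255, ERR=307449256899/4294967296
(2,5): OLD=18246934139013/68719476736 → NEW=255, ERR=723467571333/68719476736
(3,0): OLD=4575007401/16777216 → NEW=255, ERR=296817321/16777216
(3,1): OLD=29569715701/134217728 → NEW=255, ERR=-4655804939/134217728
(3,2): OLD=-9519166481/1073741824 → NEW=0, ERR=-9519166481/1073741824
(3,3): OLD=11493273453325/68719476736 → NEW=255, ERR=-6030193114355/68719476736
(3,4): OLD=20372010441453/549755813888 → NEW=0, ERR=20372010441453/549755813888
(3,5): OLD=984952466780867/8796093022208 → NEW=0, ERR=984952466780867/8796093022208
Row 0: .##.##
Row 1: .##.#.
Row 2: .##.##
Row 3: ##.#..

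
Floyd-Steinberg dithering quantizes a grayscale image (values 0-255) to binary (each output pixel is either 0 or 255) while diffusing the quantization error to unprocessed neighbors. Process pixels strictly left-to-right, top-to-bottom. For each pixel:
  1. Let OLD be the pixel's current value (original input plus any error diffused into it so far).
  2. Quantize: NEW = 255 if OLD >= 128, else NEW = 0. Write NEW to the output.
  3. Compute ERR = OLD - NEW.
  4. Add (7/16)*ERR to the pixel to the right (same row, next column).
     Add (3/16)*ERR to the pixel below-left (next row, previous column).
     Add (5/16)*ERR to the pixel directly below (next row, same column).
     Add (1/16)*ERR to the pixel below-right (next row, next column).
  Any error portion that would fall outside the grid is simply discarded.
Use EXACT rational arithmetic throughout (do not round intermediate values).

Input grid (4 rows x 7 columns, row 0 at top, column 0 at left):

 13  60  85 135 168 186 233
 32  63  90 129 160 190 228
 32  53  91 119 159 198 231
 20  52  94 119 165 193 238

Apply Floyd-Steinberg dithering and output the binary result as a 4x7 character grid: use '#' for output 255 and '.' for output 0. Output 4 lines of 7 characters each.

(0,0): OLD=13 → NEW=0, ERR=13
(0,1): OLD=1051/16 → NEW=0, ERR=1051/16
(0,2): OLD=29117/256 → NEW=0, ERR=29117/256
(0,3): OLD=756779/4096 → NEW=255, ERR=-287701/4096
(0,4): OLD=8996141/65536 → NEW=255, ERR=-7715539/65536
(0,5): OLD=141026363/1048576 → NEW=255, ERR=-126360517/1048576
(0,6): OLD=3024567709/16777216 → NEW=255, ERR=-1253622371/16777216
(1,0): OLD=12385/256 → NEW=0, ERR=12385/256
(1,1): OLD=259751/2048 → NEW=0, ERR=259751/2048
(1,2): OLD=11270067/65536 → NEW=255, ERR=-5441613/65536
(1,3): OLD=14616567/262144 → NEW=0, ERR=14616567/262144
(1,4): OLD=2023642309/16777216 → NEW=0, ERR=2023642309/16777216
(1,5): OLD=24661673173/134217728 → NEW=255, ERR=-9563847467/134217728
(1,6): OLD=356360298459/2147483648 → NEW=255, ERR=-191248031781/2147483648
(2,0): OLD=2323229/32768 → NEW=0, ERR=2323229/32768
(2,1): OLD=116505615/1048576 → NEW=0, ERR=116505615/1048576
(2,2): OLD=2215328237/16777216 → NEW=255, ERR=-2062861843/16777216
(2,3): OLD=13429480901/134217728 → NEW=0, ERR=13429480901/134217728
(2,4): OLD=247597049301/1073741824 → NEW=255, ERR=-26207115819/1073741824
(2,5): OLD=5356502898247/34359738368 → NEW=255, ERR=-3405230385593/34359738368
(2,6): OLD=85408792814945/549755813888 → NEW=255, ERR=-54778939726495/549755813888
(3,0): OLD=1056777805/16777216 → NEW=0, ERR=1056777805/16777216
(3,1): OLD=12838722633/134217728 → NEW=0, ERR=12838722633/134217728
(3,2): OLD=132210604523/1073741824 → NEW=0, ERR=132210604523/1073741824
(3,3): OLD=824103348797/4294967296 → NEW=255, ERR=-271113311683/4294967296
(3,4): OLD=64556481260109/549755813888 → NEW=0, ERR=64556481260109/549755813888
(3,5): OLD=849684014390327/4398046511104 → NEW=255, ERR=-271817845941193/4398046511104
(3,6): OLD=12218009114279977/70368744177664 → NEW=255, ERR=-5726020651024343/70368744177664
Row 0: ...####
Row 1: ..#..##
Row 2: ..#.###
Row 3: ...#.##

Answer: ...####
..#..##
..#.###
...#.##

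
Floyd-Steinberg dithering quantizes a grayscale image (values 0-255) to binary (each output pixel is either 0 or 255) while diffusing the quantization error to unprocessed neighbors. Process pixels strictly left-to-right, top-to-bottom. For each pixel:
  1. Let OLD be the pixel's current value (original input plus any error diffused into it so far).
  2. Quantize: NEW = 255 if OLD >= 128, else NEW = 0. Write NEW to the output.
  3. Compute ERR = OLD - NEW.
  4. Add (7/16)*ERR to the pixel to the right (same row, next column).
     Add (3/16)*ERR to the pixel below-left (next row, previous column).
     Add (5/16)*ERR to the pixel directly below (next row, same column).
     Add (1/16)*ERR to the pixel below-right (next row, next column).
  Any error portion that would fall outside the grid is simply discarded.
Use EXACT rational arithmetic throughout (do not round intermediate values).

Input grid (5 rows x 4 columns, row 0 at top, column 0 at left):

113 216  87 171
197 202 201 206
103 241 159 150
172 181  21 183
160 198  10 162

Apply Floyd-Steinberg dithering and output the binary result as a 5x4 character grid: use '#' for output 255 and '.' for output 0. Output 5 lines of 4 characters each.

Answer: .#.#
####
.##.
##.#
.#..

Derivation:
(0,0): OLD=113 → NEW=0, ERR=113
(0,1): OLD=4247/16 → NEW=255, ERR=167/16
(0,2): OLD=23441/256 → NEW=0, ERR=23441/256
(0,3): OLD=864503/4096 → NEW=255, ERR=-179977/4096
(1,0): OLD=59973/256 → NEW=255, ERR=-5307/256
(1,1): OLD=451427/2048 → NEW=255, ERR=-70813/2048
(1,2): OLD=13559455/65536 → NEW=255, ERR=-3152225/65536
(1,3): OLD=185543817/1048576 → NEW=255, ERR=-81843063/1048576
(2,0): OLD=2950385/32768 → NEW=0, ERR=2950385/32768
(2,1): OLD=271866859/1048576 → NEW=255, ERR=4479979/1048576
(2,2): OLD=270621719/2097152 → NEW=255, ERR=-264152041/2097152
(2,3): OLD=2264798683/33554432 → NEW=0, ERR=2264798683/33554432
(3,0): OLD=3371182689/16777216 → NEW=255, ERR=-907007391/16777216
(3,1): OLD=37767112255/268435456 → NEW=255, ERR=-30683929025/268435456
(3,2): OLD=-238148453183/4294967296 → NEW=0, ERR=-238148453183/4294967296
(3,3): OLD=11817112847559/68719476736 → NEW=255, ERR=-5706353720121/68719476736
(4,0): OLD=522582389005/4294967296 → NEW=0, ERR=522582389005/4294967296
(4,1): OLD=6931589771559/34359738368 → NEW=255, ERR=-1830143512281/34359738368
(4,2): OLD=-58652916139577/1099511627776 → NEW=0, ERR=-58652916139577/1099511627776
(4,3): OLD=1921889424593825/17592186044416 → NEW=0, ERR=1921889424593825/17592186044416
Row 0: .#.#
Row 1: ####
Row 2: .##.
Row 3: ##.#
Row 4: .#..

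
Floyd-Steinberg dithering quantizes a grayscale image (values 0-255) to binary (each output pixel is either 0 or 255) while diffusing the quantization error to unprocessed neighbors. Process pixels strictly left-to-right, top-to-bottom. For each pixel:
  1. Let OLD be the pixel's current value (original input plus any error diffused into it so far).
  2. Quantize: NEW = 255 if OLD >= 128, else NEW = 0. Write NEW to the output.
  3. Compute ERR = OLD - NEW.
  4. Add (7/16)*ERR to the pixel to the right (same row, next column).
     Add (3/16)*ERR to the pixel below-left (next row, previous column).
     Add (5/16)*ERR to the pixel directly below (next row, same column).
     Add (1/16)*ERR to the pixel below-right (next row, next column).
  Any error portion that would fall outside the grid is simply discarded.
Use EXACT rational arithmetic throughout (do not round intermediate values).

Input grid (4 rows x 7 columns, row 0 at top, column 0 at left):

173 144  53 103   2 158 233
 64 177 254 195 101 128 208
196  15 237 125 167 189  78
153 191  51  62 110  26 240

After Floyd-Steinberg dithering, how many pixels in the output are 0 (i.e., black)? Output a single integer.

(0,0): OLD=173 → NEW=255, ERR=-82
(0,1): OLD=865/8 → NEW=0, ERR=865/8
(0,2): OLD=12839/128 → NEW=0, ERR=12839/128
(0,3): OLD=300817/2048 → NEW=255, ERR=-221423/2048
(0,4): OLD=-1484425/32768 → NEW=0, ERR=-1484425/32768
(0,5): OLD=72446529/524288 → NEW=255, ERR=-61246911/524288
(0,6): OLD=1525817287/8388608 → NEW=255, ERR=-613277753/8388608
(1,0): OLD=7507/128 → NEW=0, ERR=7507/128
(1,1): OLD=256133/1024 → NEW=255, ERR=-4987/1024
(1,2): OLD=8837545/32768 → NEW=255, ERR=481705/32768
(1,3): OLD=21681941/131072 → NEW=255, ERR=-11741419/131072
(1,4): OLD=159310655/8388608 → NEW=0, ERR=159310655/8388608
(1,5): OLD=5587722415/67108864 → NEW=0, ERR=5587722415/67108864
(1,6): OLD=230081641569/1073741824 → NEW=255, ERR=-43722523551/1073741824
(2,0): OLD=3496583/16384 → NEW=255, ERR=-681337/16384
(2,1): OLD=894589/524288 → NEW=0, ERR=894589/524288
(2,2): OLD=1889448247/8388608 → NEW=255, ERR=-249646793/8388608
(2,3): OLD=5936841407/67108864 → NEW=0, ERR=5936841407/67108864
(2,4): OLD=118998380687/536870912 → NEW=255, ERR=-17903701873/536870912
(2,5): OLD=3332585435941/17179869184 → NEW=255, ERR=-1048281205979/17179869184
(2,6): OLD=12035163353939/274877906944 → NEW=0, ERR=12035163353939/274877906944
(3,0): OLD=1177126871/8388608 → NEW=255, ERR=-961968169/8388608
(3,1): OLD=8937795531/67108864 → NEW=255, ERR=-8174964789/67108864
(3,2): OLD=2737619697/536870912 → NEW=0, ERR=2737619697/536870912
(3,3): OLD=179881109623/2147483648 → NEW=0, ERR=179881109623/2147483648
(3,4): OLD=35820307385303/274877906944 → NEW=255, ERR=-34273558885417/274877906944
(3,5): OLD=-91244702342347/2199023255552 → NEW=0, ERR=-91244702342347/2199023255552
(3,6): OLD=8152762924715499/35184372088832 → NEW=255, ERR=-819251957936661/35184372088832
Output grid:
  Row 0: #..#.##  (3 black, running=3)
  Row 1: .###..#  (3 black, running=6)
  Row 2: #.#.##.  (3 black, running=9)
  Row 3: ##..#.#  (3 black, running=12)

Answer: 12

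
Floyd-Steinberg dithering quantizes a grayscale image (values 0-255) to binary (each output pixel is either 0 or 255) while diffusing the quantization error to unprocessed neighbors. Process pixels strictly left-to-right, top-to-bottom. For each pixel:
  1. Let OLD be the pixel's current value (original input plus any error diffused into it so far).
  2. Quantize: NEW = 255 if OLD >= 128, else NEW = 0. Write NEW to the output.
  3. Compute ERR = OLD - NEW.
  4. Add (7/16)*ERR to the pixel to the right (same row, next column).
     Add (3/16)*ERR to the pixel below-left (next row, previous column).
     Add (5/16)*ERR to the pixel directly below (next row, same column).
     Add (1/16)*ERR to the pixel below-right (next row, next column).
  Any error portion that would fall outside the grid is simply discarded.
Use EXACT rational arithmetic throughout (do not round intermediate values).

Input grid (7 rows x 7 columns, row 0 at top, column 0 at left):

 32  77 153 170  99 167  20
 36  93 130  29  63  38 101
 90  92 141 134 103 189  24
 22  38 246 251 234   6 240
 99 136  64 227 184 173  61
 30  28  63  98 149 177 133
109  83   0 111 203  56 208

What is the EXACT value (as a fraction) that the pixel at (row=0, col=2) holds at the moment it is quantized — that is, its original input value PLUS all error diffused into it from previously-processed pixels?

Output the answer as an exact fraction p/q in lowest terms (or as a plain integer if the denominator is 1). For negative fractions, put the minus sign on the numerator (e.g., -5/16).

Answer: 3085/16

Derivation:
(0,0): OLD=32 → NEW=0, ERR=32
(0,1): OLD=91 → NEW=0, ERR=91
(0,2): OLD=3085/16 → NEW=255, ERR=-995/16
Target (0,2): original=153, with diffused error = 3085/16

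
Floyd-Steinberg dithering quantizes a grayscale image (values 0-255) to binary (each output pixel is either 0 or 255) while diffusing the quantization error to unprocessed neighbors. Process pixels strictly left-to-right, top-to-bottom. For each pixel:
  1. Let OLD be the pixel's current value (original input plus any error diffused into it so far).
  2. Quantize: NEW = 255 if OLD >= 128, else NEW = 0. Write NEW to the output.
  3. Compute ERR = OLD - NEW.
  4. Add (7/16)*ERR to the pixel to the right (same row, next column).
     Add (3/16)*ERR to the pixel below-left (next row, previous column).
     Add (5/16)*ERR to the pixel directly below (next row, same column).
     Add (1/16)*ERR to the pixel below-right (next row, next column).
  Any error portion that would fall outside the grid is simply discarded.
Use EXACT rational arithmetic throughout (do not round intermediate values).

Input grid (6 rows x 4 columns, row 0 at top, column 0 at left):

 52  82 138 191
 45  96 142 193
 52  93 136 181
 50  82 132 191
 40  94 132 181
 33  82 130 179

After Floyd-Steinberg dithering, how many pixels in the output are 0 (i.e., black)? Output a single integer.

Answer: 13

Derivation:
(0,0): OLD=52 → NEW=0, ERR=52
(0,1): OLD=419/4 → NEW=0, ERR=419/4
(0,2): OLD=11765/64 → NEW=255, ERR=-4555/64
(0,3): OLD=163699/1024 → NEW=255, ERR=-97421/1024
(1,0): OLD=5177/64 → NEW=0, ERR=5177/64
(1,1): OLD=78863/512 → NEW=255, ERR=-51697/512
(1,2): OLD=1053371/16384 → NEW=0, ERR=1053371/16384
(1,3): OLD=49007629/262144 → NEW=255, ERR=-17839091/262144
(2,0): OLD=477973/8192 → NEW=0, ERR=477973/8192
(2,1): OLD=27284919/262144 → NEW=0, ERR=27284919/262144
(2,2): OLD=95712915/524288 → NEW=255, ERR=-37980525/524288
(2,3): OLD=1107791335/8388608 → NEW=255, ERR=-1031303705/8388608
(3,0): OLD=368045637/4194304 → NEW=0, ERR=368045637/4194304
(3,1): OLD=9595229403/67108864 → NEW=255, ERR=-7517530917/67108864
(3,2): OLD=47037318693/1073741824 → NEW=0, ERR=47037318693/1073741824
(3,3): OLD=2872797758595/17179869184 → NEW=255, ERR=-1508068883325/17179869184
(4,0): OLD=49840731169/1073741824 → NEW=0, ERR=49840731169/1073741824
(4,1): OLD=798860993635/8589934592 → NEW=0, ERR=798860993635/8589934592
(4,2): OLD=44782228558211/274877906944 → NEW=255, ERR=-25311637712509/274877906944
(4,3): OLD=510260997441669/4398046511104 → NEW=0, ERR=510260997441669/4398046511104
(5,0): OLD=8925697692241/137438953472 → NEW=0, ERR=8925697692241/137438953472
(5,1): OLD=550241654625239/4398046511104 → NEW=0, ERR=550241654625239/4398046511104
(5,2): OLD=403578035298075/2199023255552 → NEW=255, ERR=-157172894867685/2199023255552
(5,3): OLD=12541903463462467/70368744177664 → NEW=255, ERR=-5402126301841853/70368744177664
Output grid:
  Row 0: ..##  (2 black, running=2)
  Row 1: .#.#  (2 black, running=4)
  Row 2: ..##  (2 black, running=6)
  Row 3: .#.#  (2 black, running=8)
  Row 4: ..#.  (3 black, running=11)
  Row 5: ..##  (2 black, running=13)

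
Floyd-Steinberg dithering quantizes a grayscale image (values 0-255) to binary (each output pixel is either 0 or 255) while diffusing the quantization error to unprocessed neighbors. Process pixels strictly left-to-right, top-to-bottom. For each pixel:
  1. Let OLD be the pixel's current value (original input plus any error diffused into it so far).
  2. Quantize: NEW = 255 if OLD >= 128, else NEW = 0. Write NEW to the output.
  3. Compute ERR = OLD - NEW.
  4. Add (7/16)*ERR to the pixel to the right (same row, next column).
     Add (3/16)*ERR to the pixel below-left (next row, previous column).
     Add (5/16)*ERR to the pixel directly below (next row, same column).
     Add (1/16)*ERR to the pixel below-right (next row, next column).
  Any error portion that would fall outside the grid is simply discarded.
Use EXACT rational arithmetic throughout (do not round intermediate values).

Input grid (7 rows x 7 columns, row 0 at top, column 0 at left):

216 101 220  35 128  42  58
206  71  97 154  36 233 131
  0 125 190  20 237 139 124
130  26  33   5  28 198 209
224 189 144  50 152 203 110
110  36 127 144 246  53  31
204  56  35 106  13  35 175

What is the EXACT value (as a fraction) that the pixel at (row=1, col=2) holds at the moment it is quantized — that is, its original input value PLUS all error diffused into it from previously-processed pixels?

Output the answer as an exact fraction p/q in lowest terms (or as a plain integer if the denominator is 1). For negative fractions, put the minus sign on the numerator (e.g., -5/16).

(0,0): OLD=216 → NEW=255, ERR=-39
(0,1): OLD=1343/16 → NEW=0, ERR=1343/16
(0,2): OLD=65721/256 → NEW=255, ERR=441/256
(0,3): OLD=146447/4096 → NEW=0, ERR=146447/4096
(0,4): OLD=9413737/65536 → NEW=255, ERR=-7297943/65536
(0,5): OLD=-7045409/1048576 → NEW=0, ERR=-7045409/1048576
(0,6): OLD=923760665/16777216 → NEW=0, ERR=923760665/16777216
(1,0): OLD=53645/256 → NEW=255, ERR=-11635/256
(1,1): OLD=154075/2048 → NEW=0, ERR=154075/2048
(1,2): OLD=9332471/65536 → NEW=255, ERR=-7379209/65536
Target (1,2): original=97, with diffused error = 9332471/65536

Answer: 9332471/65536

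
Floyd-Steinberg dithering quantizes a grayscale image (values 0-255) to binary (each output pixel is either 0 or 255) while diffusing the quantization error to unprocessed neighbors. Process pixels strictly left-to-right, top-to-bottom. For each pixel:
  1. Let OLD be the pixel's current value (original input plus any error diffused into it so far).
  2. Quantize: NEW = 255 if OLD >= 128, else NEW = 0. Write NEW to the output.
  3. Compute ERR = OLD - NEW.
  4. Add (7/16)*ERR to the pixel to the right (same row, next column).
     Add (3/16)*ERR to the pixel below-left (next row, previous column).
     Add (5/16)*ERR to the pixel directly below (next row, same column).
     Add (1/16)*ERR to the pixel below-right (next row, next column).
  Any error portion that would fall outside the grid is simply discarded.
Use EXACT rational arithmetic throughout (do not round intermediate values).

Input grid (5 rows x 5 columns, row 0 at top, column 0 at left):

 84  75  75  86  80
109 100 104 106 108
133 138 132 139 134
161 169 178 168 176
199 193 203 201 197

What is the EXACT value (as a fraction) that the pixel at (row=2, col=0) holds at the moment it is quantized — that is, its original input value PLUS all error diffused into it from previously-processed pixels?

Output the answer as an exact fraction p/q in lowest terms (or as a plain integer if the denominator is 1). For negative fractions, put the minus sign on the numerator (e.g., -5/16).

Answer: 1021209/8192

Derivation:
(0,0): OLD=84 → NEW=0, ERR=84
(0,1): OLD=447/4 → NEW=0, ERR=447/4
(0,2): OLD=7929/64 → NEW=0, ERR=7929/64
(0,3): OLD=143567/1024 → NEW=255, ERR=-117553/1024
(0,4): OLD=487849/16384 → NEW=0, ERR=487849/16384
(1,0): OLD=9997/64 → NEW=255, ERR=-6323/64
(1,1): OLD=61531/512 → NEW=0, ERR=61531/512
(1,2): OLD=2961463/16384 → NEW=255, ERR=-1216457/16384
(1,3): OLD=3340299/65536 → NEW=0, ERR=3340299/65536
(1,4): OLD=138861889/1048576 → NEW=255, ERR=-128524991/1048576
(2,0): OLD=1021209/8192 → NEW=0, ERR=1021209/8192
Target (2,0): original=133, with diffused error = 1021209/8192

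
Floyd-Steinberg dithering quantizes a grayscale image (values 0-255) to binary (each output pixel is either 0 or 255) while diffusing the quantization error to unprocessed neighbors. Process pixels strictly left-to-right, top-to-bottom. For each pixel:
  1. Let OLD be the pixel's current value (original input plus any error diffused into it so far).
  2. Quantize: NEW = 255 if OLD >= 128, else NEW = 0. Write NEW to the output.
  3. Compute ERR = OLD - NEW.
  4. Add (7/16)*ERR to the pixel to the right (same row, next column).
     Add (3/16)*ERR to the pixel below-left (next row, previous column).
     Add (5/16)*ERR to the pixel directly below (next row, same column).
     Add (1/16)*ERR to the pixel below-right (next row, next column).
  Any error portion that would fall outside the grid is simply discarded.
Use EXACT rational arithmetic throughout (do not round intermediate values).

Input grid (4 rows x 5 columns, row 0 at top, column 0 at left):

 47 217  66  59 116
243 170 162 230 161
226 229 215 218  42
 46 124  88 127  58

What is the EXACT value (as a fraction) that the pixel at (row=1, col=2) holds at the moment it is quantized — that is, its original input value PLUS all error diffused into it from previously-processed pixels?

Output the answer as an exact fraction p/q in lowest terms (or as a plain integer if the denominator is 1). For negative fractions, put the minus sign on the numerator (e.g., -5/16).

Answer: 10577009/65536

Derivation:
(0,0): OLD=47 → NEW=0, ERR=47
(0,1): OLD=3801/16 → NEW=255, ERR=-279/16
(0,2): OLD=14943/256 → NEW=0, ERR=14943/256
(0,3): OLD=346265/4096 → NEW=0, ERR=346265/4096
(0,4): OLD=10026031/65536 → NEW=255, ERR=-6685649/65536
(1,0): OLD=65131/256 → NEW=255, ERR=-149/256
(1,1): OLD=364909/2048 → NEW=255, ERR=-157331/2048
(1,2): OLD=10577009/65536 → NEW=255, ERR=-6134671/65536
Target (1,2): original=162, with diffused error = 10577009/65536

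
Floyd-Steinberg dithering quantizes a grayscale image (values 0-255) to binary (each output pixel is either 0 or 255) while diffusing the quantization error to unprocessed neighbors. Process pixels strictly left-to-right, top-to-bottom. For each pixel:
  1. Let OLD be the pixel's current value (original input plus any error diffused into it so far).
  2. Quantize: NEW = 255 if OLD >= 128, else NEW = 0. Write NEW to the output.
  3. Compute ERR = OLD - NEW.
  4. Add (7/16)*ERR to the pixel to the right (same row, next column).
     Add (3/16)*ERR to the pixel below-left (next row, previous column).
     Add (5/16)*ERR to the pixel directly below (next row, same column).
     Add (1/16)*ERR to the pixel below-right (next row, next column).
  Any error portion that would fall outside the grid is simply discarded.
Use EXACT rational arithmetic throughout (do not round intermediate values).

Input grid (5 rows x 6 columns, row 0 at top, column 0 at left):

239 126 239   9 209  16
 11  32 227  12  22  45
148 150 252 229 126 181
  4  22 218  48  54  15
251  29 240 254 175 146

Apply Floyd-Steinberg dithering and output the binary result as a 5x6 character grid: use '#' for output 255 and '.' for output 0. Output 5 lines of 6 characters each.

Answer: #.#.#.
..#...
######
..#...
#.###.

Derivation:
(0,0): OLD=239 → NEW=255, ERR=-16
(0,1): OLD=119 → NEW=0, ERR=119
(0,2): OLD=4657/16 → NEW=255, ERR=577/16
(0,3): OLD=6343/256 → NEW=0, ERR=6343/256
(0,4): OLD=900465/4096 → NEW=255, ERR=-144015/4096
(0,5): OLD=40471/65536 → NEW=0, ERR=40471/65536
(1,0): OLD=453/16 → NEW=0, ERR=453/16
(1,1): OLD=11179/128 → NEW=0, ERR=11179/128
(1,2): OLD=1181951/4096 → NEW=255, ERR=137471/4096
(1,3): OLD=492959/16384 → NEW=0, ERR=492959/16384
(1,4): OLD=27095545/1048576 → NEW=0, ERR=27095545/1048576
(1,5): OLD=911013375/16777216 → NEW=0, ERR=911013375/16777216
(2,0): OLD=354761/2048 → NEW=255, ERR=-167479/2048
(2,1): OLD=9802715/65536 → NEW=255, ERR=-6908965/65536
(2,2): OLD=238515233/1048576 → NEW=255, ERR=-28871647/1048576
(2,3): OLD=1957053513/8388608 → NEW=255, ERR=-182041527/8388608
(2,4): OLD=36679759819/268435456 → NEW=255, ERR=-31771281461/268435456
(2,5): OLD=634807639869/4294967296 → NEW=255, ERR=-460409020611/4294967296
(3,0): OLD=-43329231/1048576 → NEW=0, ERR=-43329231/1048576
(3,1): OLD=-329643627/8388608 → NEW=0, ERR=-329643627/8388608
(3,2): OLD=12183310667/67108864 → NEW=255, ERR=-4929449653/67108864
(3,3): OLD=-63697790411/4294967296 → NEW=0, ERR=-63697790411/4294967296
(3,4): OLD=-375583814835/34359738368 → NEW=0, ERR=-375583814835/34359738368
(3,5): OLD=-16865834346973/549755813888 → NEW=0, ERR=-16865834346973/549755813888
(4,0): OLD=30966549607/134217728 → NEW=255, ERR=-3258971033/134217728
(4,1): OLD=-22030101085/2147483648 → NEW=0, ERR=-22030101085/2147483648
(4,2): OLD=14246958204233/68719476736 → NEW=255, ERR=-3276508363447/68719476736
(4,3): OLD=243943312344413/1099511627776 → NEW=255, ERR=-36432152738467/1099511627776
(4,4): OLD=2646012437802877/17592186044416 → NEW=255, ERR=-1839995003523203/17592186044416
(4,5): OLD=25324549166382155/281474976710656 → NEW=0, ERR=25324549166382155/281474976710656
Row 0: #.#.#.
Row 1: ..#...
Row 2: ######
Row 3: ..#...
Row 4: #.###.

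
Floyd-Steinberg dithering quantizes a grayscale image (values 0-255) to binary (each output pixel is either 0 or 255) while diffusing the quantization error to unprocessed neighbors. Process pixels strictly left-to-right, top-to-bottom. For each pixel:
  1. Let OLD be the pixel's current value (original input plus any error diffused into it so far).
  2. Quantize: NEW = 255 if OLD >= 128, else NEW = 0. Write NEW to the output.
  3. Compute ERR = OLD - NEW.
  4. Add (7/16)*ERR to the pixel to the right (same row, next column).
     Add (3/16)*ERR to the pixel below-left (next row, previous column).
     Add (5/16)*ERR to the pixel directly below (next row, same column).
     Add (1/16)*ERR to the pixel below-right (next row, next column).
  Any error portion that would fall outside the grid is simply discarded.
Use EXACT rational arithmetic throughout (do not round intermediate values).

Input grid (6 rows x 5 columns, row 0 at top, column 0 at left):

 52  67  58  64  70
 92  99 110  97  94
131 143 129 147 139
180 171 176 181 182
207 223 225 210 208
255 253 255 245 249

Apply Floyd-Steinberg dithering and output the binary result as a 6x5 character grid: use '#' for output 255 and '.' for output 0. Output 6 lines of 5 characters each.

(0,0): OLD=52 → NEW=0, ERR=52
(0,1): OLD=359/4 → NEW=0, ERR=359/4
(0,2): OLD=6225/64 → NEW=0, ERR=6225/64
(0,3): OLD=109111/1024 → NEW=0, ERR=109111/1024
(0,4): OLD=1910657/16384 → NEW=0, ERR=1910657/16384
(1,0): OLD=8005/64 → NEW=0, ERR=8005/64
(1,1): OLD=104067/512 → NEW=255, ERR=-26493/512
(1,2): OLD=2348575/16384 → NEW=255, ERR=-1829345/16384
(1,3): OLD=7169251/65536 → NEW=0, ERR=7169251/65536
(1,4): OLD=193947145/1048576 → NEW=255, ERR=-73439735/1048576
(2,0): OLD=1313873/8192 → NEW=255, ERR=-775087/8192
(2,1): OLD=18957739/262144 → NEW=0, ERR=18957739/262144
(2,2): OLD=599888385/4194304 → NEW=255, ERR=-469659135/4194304
(2,3): OLD=7521960243/67108864 → NEW=0, ERR=7521960243/67108864
(2,4): OLD=185744433061/1073741824 → NEW=255, ERR=-88059732059/1073741824
(3,0): OLD=687834017/4194304 → NEW=255, ERR=-381713503/4194304
(3,1): OLD=4257209197/33554432 → NEW=0, ERR=4257209197/33554432
(3,2): OLD=238425820895/1073741824 → NEW=255, ERR=-35378344225/1073741824
(3,3): OLD=384906599679/2147483648 → NEW=255, ERR=-162701730561/2147483648
(3,4): OLD=4474665676235/34359738368 → NEW=255, ERR=-4287067607605/34359738368
(4,0): OLD=108635366255/536870912 → NEW=255, ERR=-28266716305/536870912
(4,1): OLD=3912676581839/17179869184 → NEW=255, ERR=-468190060081/17179869184
(4,2): OLD=54014780679233/274877906944 → NEW=255, ERR=-16079085591487/274877906944
(4,3): OLD=594960581928271/4398046511104 → NEW=255, ERR=-526541278403249/4398046511104
(4,4): OLD=7873973427075241/70368744177664 → NEW=0, ERR=7873973427075241/70368744177664
(5,0): OLD=64166621481677/274877906944 → NEW=255, ERR=-5927244789043/274877906944
(5,1): OLD=485525016728455/2199023255552 → NEW=255, ERR=-75225913437305/2199023255552
(5,2): OLD=13905059639272607/70368744177664 → NEW=255, ERR=-4038970126031713/70368744177664
(5,3): OLD=56238764597941505/281474976710656 → NEW=255, ERR=-15537354463275775/281474976710656
(5,4): OLD=1136415652696019963/4503599627370496 → NEW=255, ERR=-12002252283456517/4503599627370496
Row 0: .....
Row 1: .##.#
Row 2: #.#.#
Row 3: #.###
Row 4: ####.
Row 5: #####

Answer: .....
.##.#
#.#.#
#.###
####.
#####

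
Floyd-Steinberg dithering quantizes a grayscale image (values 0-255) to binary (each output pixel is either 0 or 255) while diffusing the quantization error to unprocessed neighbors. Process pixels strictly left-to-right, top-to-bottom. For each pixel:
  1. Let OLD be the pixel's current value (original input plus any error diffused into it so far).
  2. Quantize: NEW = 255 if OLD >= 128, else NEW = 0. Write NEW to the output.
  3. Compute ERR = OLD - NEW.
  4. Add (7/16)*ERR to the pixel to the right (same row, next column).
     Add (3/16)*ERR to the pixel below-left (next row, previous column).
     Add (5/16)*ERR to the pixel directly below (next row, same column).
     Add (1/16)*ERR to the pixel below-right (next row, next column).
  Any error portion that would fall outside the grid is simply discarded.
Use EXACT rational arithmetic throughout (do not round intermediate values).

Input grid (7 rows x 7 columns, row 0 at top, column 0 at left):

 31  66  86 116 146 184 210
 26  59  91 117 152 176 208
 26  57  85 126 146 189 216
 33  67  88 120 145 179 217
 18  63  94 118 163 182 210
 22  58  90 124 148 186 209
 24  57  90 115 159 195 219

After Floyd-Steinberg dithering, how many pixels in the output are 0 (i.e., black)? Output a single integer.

(0,0): OLD=31 → NEW=0, ERR=31
(0,1): OLD=1273/16 → NEW=0, ERR=1273/16
(0,2): OLD=30927/256 → NEW=0, ERR=30927/256
(0,3): OLD=691625/4096 → NEW=255, ERR=-352855/4096
(0,4): OLD=7098271/65536 → NEW=0, ERR=7098271/65536
(0,5): OLD=242625881/1048576 → NEW=255, ERR=-24760999/1048576
(0,6): OLD=3349888367/16777216 → NEW=255, ERR=-928301713/16777216
(1,0): OLD=12955/256 → NEW=0, ERR=12955/256
(1,1): OLD=267453/2048 → NEW=255, ERR=-254787/2048
(1,2): OLD=4138241/65536 → NEW=0, ERR=4138241/65536
(1,3): OLD=38158701/262144 → NEW=255, ERR=-28688019/262144
(1,4): OLD=2150120103/16777216 → NEW=255, ERR=-2128069977/16777216
(1,5): OLD=14699761367/134217728 → NEW=0, ERR=14699761367/134217728
(1,6): OLD=509273451961/2147483648 → NEW=255, ERR=-38334878279/2147483648
(2,0): OLD=605807/32768 → NEW=0, ERR=605807/32768
(2,1): OLD=43215413/1048576 → NEW=0, ERR=43215413/1048576
(2,2): OLD=1584923359/16777216 → NEW=0, ERR=1584923359/16777216
(2,3): OLD=15206172327/134217728 → NEW=0, ERR=15206172327/134217728
(2,4): OLD=182132019095/1073741824 → NEW=255, ERR=-91672146025/1073741824
(2,5): OLD=5999163824669/34359738368 → NEW=255, ERR=-2762569459171/34359738368
(2,6): OLD=100105618233243/549755813888 → NEW=255, ERR=-40082114308197/549755813888
(3,0): OLD=780223487/16777216 → NEW=0, ERR=780223487/16777216
(3,1): OLD=15984458131/134217728 → NEW=0, ERR=15984458131/134217728
(3,2): OLD=207708396073/1073741824 → NEW=255, ERR=-66095769047/1073741824
(3,3): OLD=508394867183/4294967296 → NEW=0, ERR=508394867183/4294967296
(3,4): OLD=89122233950207/549755813888 → NEW=255, ERR=-51065498591233/549755813888
(3,5): OLD=414427061206765/4398046511104 → NEW=0, ERR=414427061206765/4398046511104
(3,6): OLD=16214113451898675/70368744177664 → NEW=255, ERR=-1729916313405645/70368744177664
(4,0): OLD=117817019537/2147483648 → NEW=0, ERR=117817019537/2147483648
(4,1): OLD=3971433296477/34359738368 → NEW=0, ERR=3971433296477/34359738368
(4,2): OLD=85195254627219/549755813888 → NEW=255, ERR=-54992477914221/549755813888
(4,3): OLD=395663408346177/4398046511104 → NEW=0, ERR=395663408346177/4398046511104
(4,4): OLD=6980503371674419/35184372088832 → NEW=255, ERR=-1991511510977741/35184372088832
(4,5): OLD=198460654028315635/1125899906842624 → NEW=255, ERR=-88643822216553485/1125899906842624
(4,6): OLD=3130216954071822485/18014398509481984 → NEW=255, ERR=-1463454665846083435/18014398509481984
(5,0): OLD=33434289357927/549755813888 → NEW=0, ERR=33434289357927/549755813888
(5,1): OLD=463555903885261/4398046511104 → NEW=0, ERR=463555903885261/4398046511104
(5,2): OLD=4536856436802667/35184372088832 → NEW=255, ERR=-4435158445849493/35184372088832
(5,3): OLD=22546084158849975/281474976710656 → NEW=0, ERR=22546084158849975/281474976710656
(5,4): OLD=2814137859981655229/18014398509481984 → NEW=255, ERR=-1779533759936250691/18014398509481984
(5,5): OLD=14326294988090748525/144115188075855872 → NEW=0, ERR=14326294988090748525/144115188075855872
(5,6): OLD=512320657964735092163/2305843009213693952 → NEW=255, ERR=-75669309384756865597/2305843009213693952
(6,0): OLD=4416889146236799/70368744177664 → NEW=0, ERR=4416889146236799/70368744177664
(6,1): OLD=109847629387225739/1125899906842624 → NEW=0, ERR=109847629387225739/1125899906842624
(6,2): OLD=2069827241528866369/18014398509481984 → NEW=0, ERR=2069827241528866369/18014398509481984
(6,3): OLD=23620314237448607327/144115188075855872 → NEW=255, ERR=-13129058721894640033/144115188075855872
(6,4): OLD=32258344633483532909/288230376151711744 → NEW=0, ERR=32258344633483532909/288230376151711744
(6,5): OLD=9692012837842952169905/36893488147419103232 → NEW=255, ERR=284173360251080845745/36893488147419103232
(6,6): OLD=128877982756484786019783/590295810358705651712 → NEW=255, ERR=-21647448884985155166777/590295810358705651712
Output grid:
  Row 0: ...#.##  (4 black, running=4)
  Row 1: .#.##.#  (3 black, running=7)
  Row 2: ....###  (4 black, running=11)
  Row 3: ..#.#.#  (4 black, running=15)
  Row 4: ..#.###  (3 black, running=18)
  Row 5: ..#.#.#  (4 black, running=22)
  Row 6: ...#.##  (4 black, running=26)

Answer: 26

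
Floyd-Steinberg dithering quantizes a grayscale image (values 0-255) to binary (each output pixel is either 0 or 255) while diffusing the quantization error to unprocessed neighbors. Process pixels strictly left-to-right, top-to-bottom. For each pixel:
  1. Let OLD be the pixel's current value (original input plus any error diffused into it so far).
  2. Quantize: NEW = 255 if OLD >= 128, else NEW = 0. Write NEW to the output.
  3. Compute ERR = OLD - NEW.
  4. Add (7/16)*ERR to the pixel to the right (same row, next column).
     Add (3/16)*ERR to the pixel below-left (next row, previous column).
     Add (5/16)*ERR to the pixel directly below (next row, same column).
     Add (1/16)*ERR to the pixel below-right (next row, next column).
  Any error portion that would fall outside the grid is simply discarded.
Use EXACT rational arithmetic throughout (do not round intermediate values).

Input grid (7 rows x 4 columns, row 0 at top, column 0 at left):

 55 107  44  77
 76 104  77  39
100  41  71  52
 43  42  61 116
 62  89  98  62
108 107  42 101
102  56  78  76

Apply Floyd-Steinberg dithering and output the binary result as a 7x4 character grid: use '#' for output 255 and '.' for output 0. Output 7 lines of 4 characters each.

Answer: .#..
....
#.#.
...#
.#..
.#..
..#.

Derivation:
(0,0): OLD=55 → NEW=0, ERR=55
(0,1): OLD=2097/16 → NEW=255, ERR=-1983/16
(0,2): OLD=-2617/256 → NEW=0, ERR=-2617/256
(0,3): OLD=297073/4096 → NEW=0, ERR=297073/4096
(1,0): OLD=17907/256 → NEW=0, ERR=17907/256
(1,1): OLD=199461/2048 → NEW=0, ERR=199461/2048
(1,2): OLD=8012937/65536 → NEW=0, ERR=8012937/65536
(1,3): OLD=120080911/1048576 → NEW=0, ERR=120080911/1048576
(2,0): OLD=4591463/32768 → NEW=255, ERR=-3764377/32768
(2,1): OLD=50827101/1048576 → NEW=0, ERR=50827101/1048576
(2,2): OLD=331296721/2097152 → NEW=255, ERR=-203477039/2097152
(2,3): OLD=1777714285/33554432 → NEW=0, ERR=1777714285/33554432
(3,0): OLD=271601271/16777216 → NEW=0, ERR=271601271/16777216
(3,1): OLD=10430856169/268435456 → NEW=0, ERR=10430856169/268435456
(3,2): OLD=260460573975/4294967296 → NEW=0, ERR=260460573975/4294967296
(3,3): OLD=10515699485729/68719476736 → NEW=255, ERR=-7007767081951/68719476736
(4,0): OLD=319308642539/4294967296 → NEW=0, ERR=319308642539/4294967296
(4,1): OLD=5018287034049/34359738368 → NEW=255, ERR=-3743446249791/34359738368
(4,2): OLD=57827735876385/1099511627776 → NEW=0, ERR=57827735876385/1099511627776
(4,3): OLD=1001566226270007/17592186044416 → NEW=0, ERR=1001566226270007/17592186044416
(5,0): OLD=60915634852091/549755813888 → NEW=0, ERR=60915634852091/549755813888
(5,1): OLD=2391457614834365/17592186044416 → NEW=255, ERR=-2094549826491715/17592186044416
(5,2): OLD=89824165794793/8796093022208 → NEW=0, ERR=89824165794793/8796093022208
(5,3): OLD=35619585874275553/281474976710656 → NEW=0, ERR=35619585874275553/281474976710656
(6,0): OLD=32173299721346327/281474976710656 → NEW=0, ERR=32173299721346327/281474976710656
(6,1): OLD=349662616023405585/4503599627370496 → NEW=0, ERR=349662616023405585/4503599627370496
(6,2): OLD=9471615877940235687/72057594037927936 → NEW=255, ERR=-8903070601731387993/72057594037927936
(6,3): OLD=71629449623264306321/1152921504606846976 → NEW=0, ERR=71629449623264306321/1152921504606846976
Row 0: .#..
Row 1: ....
Row 2: #.#.
Row 3: ...#
Row 4: .#..
Row 5: .#..
Row 6: ..#.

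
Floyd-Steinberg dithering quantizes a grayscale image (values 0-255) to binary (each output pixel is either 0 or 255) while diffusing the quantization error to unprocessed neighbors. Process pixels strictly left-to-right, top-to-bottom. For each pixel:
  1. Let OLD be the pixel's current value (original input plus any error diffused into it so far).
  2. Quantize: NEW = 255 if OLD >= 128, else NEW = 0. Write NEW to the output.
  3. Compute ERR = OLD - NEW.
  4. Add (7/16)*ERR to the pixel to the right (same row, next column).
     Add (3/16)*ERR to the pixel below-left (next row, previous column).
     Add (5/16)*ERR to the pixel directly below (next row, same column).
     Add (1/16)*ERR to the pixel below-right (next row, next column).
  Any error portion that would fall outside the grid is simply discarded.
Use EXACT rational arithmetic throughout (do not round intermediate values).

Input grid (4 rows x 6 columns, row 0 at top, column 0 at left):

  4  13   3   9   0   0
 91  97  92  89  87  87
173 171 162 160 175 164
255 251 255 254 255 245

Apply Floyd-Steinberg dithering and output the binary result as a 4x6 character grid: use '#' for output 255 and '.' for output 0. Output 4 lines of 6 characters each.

Answer: ......
.#..#.
#.##.#
######

Derivation:
(0,0): OLD=4 → NEW=0, ERR=4
(0,1): OLD=59/4 → NEW=0, ERR=59/4
(0,2): OLD=605/64 → NEW=0, ERR=605/64
(0,3): OLD=13451/1024 → NEW=0, ERR=13451/1024
(0,4): OLD=94157/16384 → NEW=0, ERR=94157/16384
(0,5): OLD=659099/262144 → NEW=0, ERR=659099/262144
(1,0): OLD=6081/64 → NEW=0, ERR=6081/64
(1,1): OLD=74343/512 → NEW=255, ERR=-56217/512
(1,2): OLD=824147/16384 → NEW=0, ERR=824147/16384
(1,3): OLD=7653319/65536 → NEW=0, ERR=7653319/65536
(1,4): OLD=592150693/4194304 → NEW=255, ERR=-477396827/4194304
(1,5): OLD=2573525491/67108864 → NEW=0, ERR=2573525491/67108864
(2,0): OLD=1491805/8192 → NEW=255, ERR=-597155/8192
(2,1): OLD=31500911/262144 → NEW=0, ERR=31500911/262144
(2,2): OLD=1028972109/4194304 → NEW=255, ERR=-40575411/4194304
(2,3): OLD=5840621797/33554432 → NEW=255, ERR=-2715758363/33554432
(2,4): OLD=127250031087/1073741824 → NEW=0, ERR=127250031087/1073741824
(2,5): OLD=3791917215353/17179869184 → NEW=255, ERR=-588949426567/17179869184
(3,0): OLD=1068505453/4194304 → NEW=255, ERR=-1042067/4194304
(3,1): OLD=9464816841/33554432 → NEW=255, ERR=908436681/33554432
(3,2): OLD=68761482203/268435456 → NEW=255, ERR=310440923/268435456
(3,3): OLD=4309220568545/17179869184 → NEW=255, ERR=-71646073375/17179869184
(3,4): OLD=38307514841249/137438953472 → NEW=255, ERR=3260581705889/137438953472
(3,5): OLD=554314796467919/2199023255552 → NEW=255, ERR=-6436133697841/2199023255552
Row 0: ......
Row 1: .#..#.
Row 2: #.##.#
Row 3: ######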